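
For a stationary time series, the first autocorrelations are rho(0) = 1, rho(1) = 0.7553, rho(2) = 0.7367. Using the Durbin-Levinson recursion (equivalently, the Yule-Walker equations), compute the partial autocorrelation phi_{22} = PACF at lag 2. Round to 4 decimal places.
\phi_{22} = 0.3870

The PACF at lag k is phi_{kk}, the last component of the solution
to the Yule-Walker system G_k phi = r_k where
  (G_k)_{ij} = rho(|i - j|), (r_k)_i = rho(i), i,j = 1..k.
Equivalently, Durbin-Levinson gives phi_{kk} iteratively:
  phi_{11} = rho(1)
  phi_{kk} = [rho(k) - sum_{j=1..k-1} phi_{k-1,j} rho(k-j)]
            / [1 - sum_{j=1..k-1} phi_{k-1,j} rho(j)],
  phi_{k,j} = phi_{k-1,j} - phi_{kk} phi_{k-1,k-j},  j = 1..k-1.
Step k = 1:
  phi_11 = rho(1) = 0.7553.
Step k = 2:
  phi_22 = [rho(2) - phi_11 rho(1)] / [1 - phi_11 rho(1)] = [0.7367 - (0.7553)(0.7553)] / [1 - (0.7553)(0.7553)]
         = 0.16622191 / 0.42952191 = 0.387.
Therefore phi_{22} = 0.3870.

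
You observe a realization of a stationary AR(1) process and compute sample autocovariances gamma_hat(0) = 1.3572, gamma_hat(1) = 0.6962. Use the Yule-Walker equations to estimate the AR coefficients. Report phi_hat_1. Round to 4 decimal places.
\hat\phi_{1} = 0.5130

The Yule-Walker equations for an AR(p) process read, in matrix form,
  Gamma_p phi = r_p,   with   (Gamma_p)_{ij} = gamma(|i - j|),
                       (r_p)_i = gamma(i),   i,j = 1..p.
Substitute the sample gammas (Toeplitz matrix and right-hand side of size 1):
  Gamma_p = [[1.3572]]
  r_p     = [0.6962]
With p = 1 this is the single equation gamma(0) phi_1 = gamma(1):
  phi_hat_1 = gamma(1) / gamma(0) = 0.6962 / 1.3572 = 0.5130.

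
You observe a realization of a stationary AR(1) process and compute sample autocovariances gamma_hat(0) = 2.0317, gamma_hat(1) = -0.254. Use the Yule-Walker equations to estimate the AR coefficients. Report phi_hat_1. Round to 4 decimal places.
\hat\phi_{1} = -0.1250

The Yule-Walker equations for an AR(p) process read, in matrix form,
  Gamma_p phi = r_p,   with   (Gamma_p)_{ij} = gamma(|i - j|),
                       (r_p)_i = gamma(i),   i,j = 1..p.
Substitute the sample gammas (Toeplitz matrix and right-hand side of size 1):
  Gamma_p = [[2.0317]]
  r_p     = [-0.254]
With p = 1 this is the single equation gamma(0) phi_1 = gamma(1):
  phi_hat_1 = gamma(1) / gamma(0) = -0.254 / 2.0317 = -0.1250.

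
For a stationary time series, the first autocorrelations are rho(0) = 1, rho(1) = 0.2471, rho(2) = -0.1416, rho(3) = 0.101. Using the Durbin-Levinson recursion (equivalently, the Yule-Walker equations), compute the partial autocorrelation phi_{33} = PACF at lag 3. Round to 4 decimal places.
\phi_{33} = 0.2199

The PACF at lag k is phi_{kk}, the last component of the solution
to the Yule-Walker system G_k phi = r_k where
  (G_k)_{ij} = rho(|i - j|), (r_k)_i = rho(i), i,j = 1..k.
Equivalently, Durbin-Levinson gives phi_{kk} iteratively:
  phi_{11} = rho(1)
  phi_{kk} = [rho(k) - sum_{j=1..k-1} phi_{k-1,j} rho(k-j)]
            / [1 - sum_{j=1..k-1} phi_{k-1,j} rho(j)],
  phi_{k,j} = phi_{k-1,j} - phi_{kk} phi_{k-1,k-j},  j = 1..k-1.
Step k = 1:
  phi_11 = rho(1) = 0.2471.
Step k = 2:
  phi_22 = [rho(2) - phi_11 rho(1)] / [1 - phi_11 rho(1)] = [-0.1416 - (0.2471)(0.2471)] / [1 - (0.2471)(0.2471)]
         = -0.20265841 / 0.93894159 = -0.215837.
  Update: phi_21 = phi_11 - phi_22 phi_11 = 0.2471 - (-0.215837)(0.2471) = 0.300433.
Step k = 3:
  phi_33 = [rho(3) - phi_21 rho(2) - phi_22 rho(1)] / [1 - phi_21 rho(1) - phi_22 rho(2)]
    numerator   = 0.101 - (0.300433)(-0.1416) - (-0.215837)(0.2471) = 0.1968747
    denominator = 1 - (0.300433)(0.2471) - (-0.215837)(-0.1416) = 0.89520039
  phi_33 = 0.1968747 / 0.89520039 = 0.2199.
Therefore phi_{33} = 0.2199.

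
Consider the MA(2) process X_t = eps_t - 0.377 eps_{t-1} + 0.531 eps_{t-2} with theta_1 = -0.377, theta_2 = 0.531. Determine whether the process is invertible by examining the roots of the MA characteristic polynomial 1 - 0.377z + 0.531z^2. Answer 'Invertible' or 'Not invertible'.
\text{Invertible}

The MA(q) characteristic polynomial is P(z) = 1 - 0.377z + 0.531z^2.
Invertibility requires all roots to lie outside the unit circle, i.e. |z| > 1 for every root.
Set 1 + (-0.377) z + (0.531) z^2 = 0, i.e. a z^2 + b z + c = 0 with a = 0.531, b = -0.377, c = 1.
Discriminant D = b^2 - 4ac = (-0.377)^2 - 4*(0.531)*1 = 0.142129 - (2.124) = -1.981871.
D < 0, so the roots are the complex-conjugate pair z = (-b +/- i sqrt(-D)) / (2a) = 0.355 +/- 1.3256i.
For a conjugate pair |z|^2 = z * conj(z) = (product of roots) = c/a = 1/(0.531) = 1.883239, so |z| = sqrt(1.883239) = 1.3723 for both roots.
Moduli of all roots: 1.3723, 1.3723.
All moduli strictly greater than 1? Yes.
Verdict: Invertible.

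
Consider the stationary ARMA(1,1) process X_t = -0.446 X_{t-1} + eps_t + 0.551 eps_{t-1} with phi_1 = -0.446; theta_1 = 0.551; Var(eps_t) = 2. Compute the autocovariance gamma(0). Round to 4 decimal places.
\gamma(0) = 2.0275

Multiply the model equation by X_{t-k} and take expectations. With theta_0 = psi_0 = 1 and psi_j the MA(infinity) weights, this gives
  gamma(k) - sum_i phi_i gamma(k-i) = c_k,
  c_k = sigma^2 * sum_{j=k..q} theta_j psi_{j-k}   (c_k = 0 for k > q),
using gamma(-m) = gamma(m).
psi-weights needed (psi_j = theta_j + sum_i phi_i psi_{j-i}):
  psi_1 = theta_1 + phi_1 = 0.551 + (-0.446) = 0.105
Right-hand sides:
  c_0 = sigma^2 (1 + theta_1 psi_1) = 2 * (1 + (0.551)(0.105)) = 2 * 1.057855 = 2.11571
  c_1 = sigma^2 theta_1 = 2 * (0.551) = 1.102
  c_2 = 0
Equations for k = 0 and k = 1 (AR order 1):
  gamma(0) = phi_1 gamma(1) + c_0
  gamma(1) = phi_1 gamma(0) + c_1
Substituting the second into the first: gamma(0) (1 - phi_1^2) = c_0 + phi_1 c_1, so
  gamma(0) = (c_0 + phi_1 c_1) / (1 - phi_1^2) = (2.11571 + (-0.446)(1.102)) / (1 - (-0.446)^2) = 1.624218 / 0.801084 = 2.027525.
Therefore gamma(0) = 2.0275 (to 4 decimal places).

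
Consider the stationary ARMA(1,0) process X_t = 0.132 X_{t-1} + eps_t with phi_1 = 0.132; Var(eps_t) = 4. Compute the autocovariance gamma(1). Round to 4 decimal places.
\gamma(1) = 0.5374

Multiply the model equation by X_{t-k} and take expectations. With theta_0 = psi_0 = 1 and psi_j the MA(infinity) weights, this gives
  gamma(k) - sum_i phi_i gamma(k-i) = c_k,
  c_k = sigma^2 * sum_{j=k..q} theta_j psi_{j-k}   (c_k = 0 for k > q),
using gamma(-m) = gamma(m).
Pure AR (q = 0): c_0 = sigma^2 = 4, c_k = 0 for k >= 1.
Equations for k = 0 and k = 1 (AR order 1):
  gamma(0) = phi_1 gamma(1) + c_0
  gamma(1) = phi_1 gamma(0) + c_1
Substituting the second into the first: gamma(0) (1 - phi_1^2) = c_0 + phi_1 c_1, so
  gamma(0) = c_0 / (1 - phi_1^2) = 4 / (1 - (0.132)^2) = 4 / 0.982576 = 4.070932.
  gamma(1) = phi_1 gamma(0) = (0.132)(4.070932) = 0.537363.
Therefore gamma(1) = 0.5374 (to 4 decimal places).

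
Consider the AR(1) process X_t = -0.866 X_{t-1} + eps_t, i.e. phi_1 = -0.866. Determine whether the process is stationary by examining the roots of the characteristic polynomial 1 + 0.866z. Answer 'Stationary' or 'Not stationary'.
\text{Stationary}

The AR(p) characteristic polynomial is P(z) = 1 + 0.866z.
Stationarity requires all roots to lie outside the unit circle, i.e. |z| > 1 for every root.
This is linear in z: 1 + (0.866) z = 0  =>  z = -1/(0.866) = -1.154734,  |z| = 1.154734.
Moduli of all roots: 1.1547.
All moduli strictly greater than 1? Yes.
Verdict: Stationary.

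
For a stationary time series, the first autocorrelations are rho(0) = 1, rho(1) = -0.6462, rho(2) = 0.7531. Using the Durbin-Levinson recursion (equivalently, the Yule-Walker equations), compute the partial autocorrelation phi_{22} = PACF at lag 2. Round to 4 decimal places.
\phi_{22} = 0.5761

The PACF at lag k is phi_{kk}, the last component of the solution
to the Yule-Walker system G_k phi = r_k where
  (G_k)_{ij} = rho(|i - j|), (r_k)_i = rho(i), i,j = 1..k.
Equivalently, Durbin-Levinson gives phi_{kk} iteratively:
  phi_{11} = rho(1)
  phi_{kk} = [rho(k) - sum_{j=1..k-1} phi_{k-1,j} rho(k-j)]
            / [1 - sum_{j=1..k-1} phi_{k-1,j} rho(j)],
  phi_{k,j} = phi_{k-1,j} - phi_{kk} phi_{k-1,k-j},  j = 1..k-1.
Step k = 1:
  phi_11 = rho(1) = -0.6462.
Step k = 2:
  phi_22 = [rho(2) - phi_11 rho(1)] / [1 - phi_11 rho(1)] = [0.7531 - (-0.6462)(-0.6462)] / [1 - (-0.6462)(-0.6462)]
         = 0.33552556 / 0.58242556 = 0.5761.
Therefore phi_{22} = 0.5761.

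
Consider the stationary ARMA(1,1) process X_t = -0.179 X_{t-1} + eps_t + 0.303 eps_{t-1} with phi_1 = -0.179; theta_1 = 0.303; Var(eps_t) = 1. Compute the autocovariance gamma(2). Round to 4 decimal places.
\gamma(2) = -0.0217

Multiply the model equation by X_{t-k} and take expectations. With theta_0 = psi_0 = 1 and psi_j the MA(infinity) weights, this gives
  gamma(k) - sum_i phi_i gamma(k-i) = c_k,
  c_k = sigma^2 * sum_{j=k..q} theta_j psi_{j-k}   (c_k = 0 for k > q),
using gamma(-m) = gamma(m).
psi-weights needed (psi_j = theta_j + sum_i phi_i psi_{j-i}):
  psi_1 = theta_1 + phi_1 = 0.303 + (-0.179) = 0.124
Right-hand sides:
  c_0 = sigma^2 (1 + theta_1 psi_1) = 1 * (1 + (0.303)(0.124)) = 1 * 1.037572 = 1.037572
  c_1 = sigma^2 theta_1 = 1 * (0.303) = 0.303
  c_2 = 0
Equations for k = 0 and k = 1 (AR order 1):
  gamma(0) = phi_1 gamma(1) + c_0
  gamma(1) = phi_1 gamma(0) + c_1
Substituting the second into the first: gamma(0) (1 - phi_1^2) = c_0 + phi_1 c_1, so
  gamma(0) = (c_0 + phi_1 c_1) / (1 - phi_1^2) = (1.037572 + (-0.179)(0.303)) / (1 - (-0.179)^2) = 0.983335 / 0.967959 = 1.015885.
  gamma(1) = phi_1 gamma(0) + c_1 = (-0.179)(1.015885) + (0.303) = 0.121157.
For k = 2 (> q): gamma(2) = phi_1 gamma(1) = (-0.179)(0.121157) = -0.021687.
Therefore gamma(2) = -0.0217 (to 4 decimal places).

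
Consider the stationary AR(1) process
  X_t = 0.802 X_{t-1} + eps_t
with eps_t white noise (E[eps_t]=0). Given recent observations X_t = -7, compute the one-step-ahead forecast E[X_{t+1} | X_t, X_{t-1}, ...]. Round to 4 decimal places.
E[X_{t+1} \mid \mathcal F_t] = -5.6140

For an AR(p) model X_t = c + sum_i phi_i X_{t-i} + eps_t, the
one-step-ahead conditional mean is
  E[X_{t+1} | X_t, ...] = c + sum_i phi_i X_{t+1-i}.
Substitute known values:
  E[X_{t+1} | ...] = (0.802) * (-7)
                   = -5.6140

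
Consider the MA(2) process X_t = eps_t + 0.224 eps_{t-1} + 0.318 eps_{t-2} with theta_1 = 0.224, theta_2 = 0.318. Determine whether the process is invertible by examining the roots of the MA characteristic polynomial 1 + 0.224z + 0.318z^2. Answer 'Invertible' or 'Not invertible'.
\text{Invertible}

The MA(q) characteristic polynomial is P(z) = 1 + 0.224z + 0.318z^2.
Invertibility requires all roots to lie outside the unit circle, i.e. |z| > 1 for every root.
Set 1 + (0.224) z + (0.318) z^2 = 0, i.e. a z^2 + b z + c = 0 with a = 0.318, b = 0.224, c = 1.
Discriminant D = b^2 - 4ac = (0.224)^2 - 4*(0.318)*1 = 0.050176 - (1.272) = -1.221824.
D < 0, so the roots are the complex-conjugate pair z = (-b +/- i sqrt(-D)) / (2a) = -0.3522 +/- 1.738i.
For a conjugate pair |z|^2 = z * conj(z) = (product of roots) = c/a = 1/(0.318) = 3.144654, so |z| = sqrt(3.144654) = 1.7733 for both roots.
Moduli of all roots: 1.7733, 1.7733.
All moduli strictly greater than 1? Yes.
Verdict: Invertible.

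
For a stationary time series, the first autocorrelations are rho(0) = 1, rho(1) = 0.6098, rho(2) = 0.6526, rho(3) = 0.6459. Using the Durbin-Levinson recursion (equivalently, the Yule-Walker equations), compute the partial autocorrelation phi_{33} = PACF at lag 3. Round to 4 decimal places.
\phi_{33} = 0.3049

The PACF at lag k is phi_{kk}, the last component of the solution
to the Yule-Walker system G_k phi = r_k where
  (G_k)_{ij} = rho(|i - j|), (r_k)_i = rho(i), i,j = 1..k.
Equivalently, Durbin-Levinson gives phi_{kk} iteratively:
  phi_{11} = rho(1)
  phi_{kk} = [rho(k) - sum_{j=1..k-1} phi_{k-1,j} rho(k-j)]
            / [1 - sum_{j=1..k-1} phi_{k-1,j} rho(j)],
  phi_{k,j} = phi_{k-1,j} - phi_{kk} phi_{k-1,k-j},  j = 1..k-1.
Step k = 1:
  phi_11 = rho(1) = 0.6098.
Step k = 2:
  phi_22 = [rho(2) - phi_11 rho(1)] / [1 - phi_11 rho(1)] = [0.6526 - (0.6098)(0.6098)] / [1 - (0.6098)(0.6098)]
         = 0.28074396 / 0.62814396 = 0.446942.
  Update: phi_21 = phi_11 - phi_22 phi_11 = 0.6098 - (0.446942)(0.6098) = 0.337255.
Step k = 3:
  phi_33 = [rho(3) - phi_21 rho(2) - phi_22 rho(1)] / [1 - phi_21 rho(1) - phi_22 rho(2)]
    numerator   = 0.6459 - (0.337255)(0.6526) - (0.446942)(0.6098) = 0.15326229
    denominator = 1 - (0.337255)(0.6098) - (0.446942)(0.6526) = 0.50266767
  phi_33 = 0.15326229 / 0.50266767 = 0.3049.
Therefore phi_{33} = 0.3049.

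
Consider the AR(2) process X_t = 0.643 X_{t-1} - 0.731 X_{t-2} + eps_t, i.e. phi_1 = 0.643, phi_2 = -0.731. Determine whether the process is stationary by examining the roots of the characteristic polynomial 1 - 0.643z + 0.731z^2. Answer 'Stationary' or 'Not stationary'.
\text{Stationary}

The AR(p) characteristic polynomial is P(z) = 1 - 0.643z + 0.731z^2.
Stationarity requires all roots to lie outside the unit circle, i.e. |z| > 1 for every root.
Set 1 + (-0.643) z + (0.731) z^2 = 0, i.e. a z^2 + b z + c = 0 with a = 0.731, b = -0.643, c = 1.
Discriminant D = b^2 - 4ac = (-0.643)^2 - 4*(0.731)*1 = 0.413449 - (2.924) = -2.510551.
D < 0, so the roots are the complex-conjugate pair z = (-b +/- i sqrt(-D)) / (2a) = 0.4398 +/- 1.0838i.
For a conjugate pair |z|^2 = z * conj(z) = (product of roots) = c/a = 1/(0.731) = 1.367989, so |z| = sqrt(1.367989) = 1.1696 for both roots.
Moduli of all roots: 1.1696, 1.1696.
All moduli strictly greater than 1? Yes.
Verdict: Stationary.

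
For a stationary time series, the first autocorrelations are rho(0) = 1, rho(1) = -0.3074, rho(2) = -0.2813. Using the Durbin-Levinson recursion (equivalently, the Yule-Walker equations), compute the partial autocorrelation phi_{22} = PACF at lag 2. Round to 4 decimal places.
\phi_{22} = -0.4150

The PACF at lag k is phi_{kk}, the last component of the solution
to the Yule-Walker system G_k phi = r_k where
  (G_k)_{ij} = rho(|i - j|), (r_k)_i = rho(i), i,j = 1..k.
Equivalently, Durbin-Levinson gives phi_{kk} iteratively:
  phi_{11} = rho(1)
  phi_{kk} = [rho(k) - sum_{j=1..k-1} phi_{k-1,j} rho(k-j)]
            / [1 - sum_{j=1..k-1} phi_{k-1,j} rho(j)],
  phi_{k,j} = phi_{k-1,j} - phi_{kk} phi_{k-1,k-j},  j = 1..k-1.
Step k = 1:
  phi_11 = rho(1) = -0.3074.
Step k = 2:
  phi_22 = [rho(2) - phi_11 rho(1)] / [1 - phi_11 rho(1)] = [-0.2813 - (-0.3074)(-0.3074)] / [1 - (-0.3074)(-0.3074)]
         = -0.37579476 / 0.90550524 = -0.415.
Therefore phi_{22} = -0.4150.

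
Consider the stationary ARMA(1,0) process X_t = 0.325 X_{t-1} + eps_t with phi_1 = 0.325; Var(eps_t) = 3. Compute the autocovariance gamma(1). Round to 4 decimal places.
\gamma(1) = 1.0901

Multiply the model equation by X_{t-k} and take expectations. With theta_0 = psi_0 = 1 and psi_j the MA(infinity) weights, this gives
  gamma(k) - sum_i phi_i gamma(k-i) = c_k,
  c_k = sigma^2 * sum_{j=k..q} theta_j psi_{j-k}   (c_k = 0 for k > q),
using gamma(-m) = gamma(m).
Pure AR (q = 0): c_0 = sigma^2 = 3, c_k = 0 for k >= 1.
Equations for k = 0 and k = 1 (AR order 1):
  gamma(0) = phi_1 gamma(1) + c_0
  gamma(1) = phi_1 gamma(0) + c_1
Substituting the second into the first: gamma(0) (1 - phi_1^2) = c_0 + phi_1 c_1, so
  gamma(0) = c_0 / (1 - phi_1^2) = 3 / (1 - (0.325)^2) = 3 / 0.894375 = 3.354298.
  gamma(1) = phi_1 gamma(0) = (0.325)(3.354298) = 1.090147.
Therefore gamma(1) = 1.0901 (to 4 decimal places).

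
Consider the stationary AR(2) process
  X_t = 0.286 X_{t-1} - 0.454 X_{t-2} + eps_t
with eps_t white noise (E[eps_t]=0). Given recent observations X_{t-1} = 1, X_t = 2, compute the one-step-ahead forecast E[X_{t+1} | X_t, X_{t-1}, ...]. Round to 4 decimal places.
E[X_{t+1} \mid \mathcal F_t] = 0.1180

For an AR(p) model X_t = c + sum_i phi_i X_{t-i} + eps_t, the
one-step-ahead conditional mean is
  E[X_{t+1} | X_t, ...] = c + sum_i phi_i X_{t+1-i}.
Substitute known values:
  E[X_{t+1} | ...] = (0.286) * (2) + (-0.454) * (1)
                   = 0.1180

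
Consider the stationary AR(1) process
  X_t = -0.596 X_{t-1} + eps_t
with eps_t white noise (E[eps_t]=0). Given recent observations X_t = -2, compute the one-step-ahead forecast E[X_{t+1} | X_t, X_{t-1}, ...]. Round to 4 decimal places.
E[X_{t+1} \mid \mathcal F_t] = 1.1920

For an AR(p) model X_t = c + sum_i phi_i X_{t-i} + eps_t, the
one-step-ahead conditional mean is
  E[X_{t+1} | X_t, ...] = c + sum_i phi_i X_{t+1-i}.
Substitute known values:
  E[X_{t+1} | ...] = (-0.596) * (-2)
                   = 1.1920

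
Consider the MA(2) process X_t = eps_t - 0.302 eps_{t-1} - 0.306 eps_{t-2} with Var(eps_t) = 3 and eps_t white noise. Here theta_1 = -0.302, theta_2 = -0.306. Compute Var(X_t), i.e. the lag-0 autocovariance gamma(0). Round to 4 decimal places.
\gamma(0) = 3.5545

For an MA(q) process X_t = eps_t + sum_i theta_i eps_{t-i} with
Var(eps_t) = sigma^2, the variance is
  gamma(0) = sigma^2 * (1 + sum_i theta_i^2).
  sum_i theta_i^2 = (-0.302)^2 + (-0.306)^2 = 0.091204 + 0.093636 = 0.18484.
  gamma(0) = 3 * (1 + 0.18484) = 3 * 1.18484 = 3.55452, which rounds to 3.5545.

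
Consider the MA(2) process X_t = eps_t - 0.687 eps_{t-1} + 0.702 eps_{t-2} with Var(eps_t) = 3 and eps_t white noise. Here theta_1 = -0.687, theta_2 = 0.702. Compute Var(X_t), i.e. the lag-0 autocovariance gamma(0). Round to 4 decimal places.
\gamma(0) = 5.8943

For an MA(q) process X_t = eps_t + sum_i theta_i eps_{t-i} with
Var(eps_t) = sigma^2, the variance is
  gamma(0) = sigma^2 * (1 + sum_i theta_i^2).
  sum_i theta_i^2 = (-0.687)^2 + (0.702)^2 = 0.471969 + 0.492804 = 0.964773.
  gamma(0) = 3 * (1 + 0.964773) = 3 * 1.964773 = 5.894319, which rounds to 5.8943.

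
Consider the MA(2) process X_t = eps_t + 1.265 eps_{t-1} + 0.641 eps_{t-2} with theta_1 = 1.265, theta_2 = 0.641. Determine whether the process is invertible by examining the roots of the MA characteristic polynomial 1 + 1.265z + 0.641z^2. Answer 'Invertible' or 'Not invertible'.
\text{Invertible}

The MA(q) characteristic polynomial is P(z) = 1 + 1.265z + 0.641z^2.
Invertibility requires all roots to lie outside the unit circle, i.e. |z| > 1 for every root.
Set 1 + (1.265) z + (0.641) z^2 = 0, i.e. a z^2 + b z + c = 0 with a = 0.641, b = 1.265, c = 1.
Discriminant D = b^2 - 4ac = (1.265)^2 - 4*(0.641)*1 = 1.600225 - (2.564) = -0.963775.
D < 0, so the roots are the complex-conjugate pair z = (-b +/- i sqrt(-D)) / (2a) = -0.9867 +/- 0.7658i.
For a conjugate pair |z|^2 = z * conj(z) = (product of roots) = c/a = 1/(0.641) = 1.560062, so |z| = sqrt(1.560062) = 1.249 for both roots.
Moduli of all roots: 1.2490, 1.2490.
All moduli strictly greater than 1? Yes.
Verdict: Invertible.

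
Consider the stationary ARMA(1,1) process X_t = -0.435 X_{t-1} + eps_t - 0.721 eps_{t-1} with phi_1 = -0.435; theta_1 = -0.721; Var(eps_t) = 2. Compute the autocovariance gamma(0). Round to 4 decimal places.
\gamma(0) = 5.2964

Multiply the model equation by X_{t-k} and take expectations. With theta_0 = psi_0 = 1 and psi_j the MA(infinity) weights, this gives
  gamma(k) - sum_i phi_i gamma(k-i) = c_k,
  c_k = sigma^2 * sum_{j=k..q} theta_j psi_{j-k}   (c_k = 0 for k > q),
using gamma(-m) = gamma(m).
psi-weights needed (psi_j = theta_j + sum_i phi_i psi_{j-i}):
  psi_1 = theta_1 + phi_1 = -0.721 + (-0.435) = -1.156
Right-hand sides:
  c_0 = sigma^2 (1 + theta_1 psi_1) = 2 * (1 + (-0.721)(-1.156)) = 2 * 1.833476 = 3.666952
  c_1 = sigma^2 theta_1 = 2 * (-0.721) = -1.442
  c_2 = 0
Equations for k = 0 and k = 1 (AR order 1):
  gamma(0) = phi_1 gamma(1) + c_0
  gamma(1) = phi_1 gamma(0) + c_1
Substituting the second into the first: gamma(0) (1 - phi_1^2) = c_0 + phi_1 c_1, so
  gamma(0) = (c_0 + phi_1 c_1) / (1 - phi_1^2) = (3.666952 + (-0.435)(-1.442)) / (1 - (-0.435)^2) = 4.294222 / 0.810775 = 5.296441.
Therefore gamma(0) = 5.2964 (to 4 decimal places).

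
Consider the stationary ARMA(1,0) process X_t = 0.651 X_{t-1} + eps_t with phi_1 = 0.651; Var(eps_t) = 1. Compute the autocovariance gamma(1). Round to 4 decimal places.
\gamma(1) = 1.1298

Multiply the model equation by X_{t-k} and take expectations. With theta_0 = psi_0 = 1 and psi_j the MA(infinity) weights, this gives
  gamma(k) - sum_i phi_i gamma(k-i) = c_k,
  c_k = sigma^2 * sum_{j=k..q} theta_j psi_{j-k}   (c_k = 0 for k > q),
using gamma(-m) = gamma(m).
Pure AR (q = 0): c_0 = sigma^2 = 1, c_k = 0 for k >= 1.
Equations for k = 0 and k = 1 (AR order 1):
  gamma(0) = phi_1 gamma(1) + c_0
  gamma(1) = phi_1 gamma(0) + c_1
Substituting the second into the first: gamma(0) (1 - phi_1^2) = c_0 + phi_1 c_1, so
  gamma(0) = c_0 / (1 - phi_1^2) = 1 / (1 - (0.651)^2) = 1 / 0.576199 = 1.735512.
  gamma(1) = phi_1 gamma(0) = (0.651)(1.735512) = 1.129818.
Therefore gamma(1) = 1.1298 (to 4 decimal places).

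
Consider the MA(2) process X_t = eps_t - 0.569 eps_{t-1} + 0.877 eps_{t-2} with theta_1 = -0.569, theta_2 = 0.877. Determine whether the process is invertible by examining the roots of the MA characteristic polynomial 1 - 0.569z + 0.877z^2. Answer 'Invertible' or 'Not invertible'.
\text{Invertible}

The MA(q) characteristic polynomial is P(z) = 1 - 0.569z + 0.877z^2.
Invertibility requires all roots to lie outside the unit circle, i.e. |z| > 1 for every root.
Set 1 + (-0.569) z + (0.877) z^2 = 0, i.e. a z^2 + b z + c = 0 with a = 0.877, b = -0.569, c = 1.
Discriminant D = b^2 - 4ac = (-0.569)^2 - 4*(0.877)*1 = 0.323761 - (3.508) = -3.184239.
D < 0, so the roots are the complex-conjugate pair z = (-b +/- i sqrt(-D)) / (2a) = 0.3244 +/- 1.0174i.
For a conjugate pair |z|^2 = z * conj(z) = (product of roots) = c/a = 1/(0.877) = 1.140251, so |z| = sqrt(1.140251) = 1.0678 for both roots.
Moduli of all roots: 1.0678, 1.0678.
All moduli strictly greater than 1? Yes.
Verdict: Invertible.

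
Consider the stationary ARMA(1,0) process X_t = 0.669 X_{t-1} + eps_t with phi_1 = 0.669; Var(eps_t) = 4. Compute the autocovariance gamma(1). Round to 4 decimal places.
\gamma(1) = 4.8440

Multiply the model equation by X_{t-k} and take expectations. With theta_0 = psi_0 = 1 and psi_j the MA(infinity) weights, this gives
  gamma(k) - sum_i phi_i gamma(k-i) = c_k,
  c_k = sigma^2 * sum_{j=k..q} theta_j psi_{j-k}   (c_k = 0 for k > q),
using gamma(-m) = gamma(m).
Pure AR (q = 0): c_0 = sigma^2 = 4, c_k = 0 for k >= 1.
Equations for k = 0 and k = 1 (AR order 1):
  gamma(0) = phi_1 gamma(1) + c_0
  gamma(1) = phi_1 gamma(0) + c_1
Substituting the second into the first: gamma(0) (1 - phi_1^2) = c_0 + phi_1 c_1, so
  gamma(0) = c_0 / (1 - phi_1^2) = 4 / (1 - (0.669)^2) = 4 / 0.552439 = 7.240618.
  gamma(1) = phi_1 gamma(0) = (0.669)(7.240618) = 4.843974.
Therefore gamma(1) = 4.8440 (to 4 decimal places).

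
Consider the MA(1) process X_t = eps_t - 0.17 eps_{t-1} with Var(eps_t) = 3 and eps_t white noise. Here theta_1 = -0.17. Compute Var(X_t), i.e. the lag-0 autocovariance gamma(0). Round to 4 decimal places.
\gamma(0) = 3.0867

For an MA(q) process X_t = eps_t + sum_i theta_i eps_{t-i} with
Var(eps_t) = sigma^2, the variance is
  gamma(0) = sigma^2 * (1 + sum_i theta_i^2).
  sum_i theta_i^2 = (-0.17)^2 = 0.0289.
  gamma(0) = 3 * (1 + 0.0289) = 3 * 1.0289 = 3.0867.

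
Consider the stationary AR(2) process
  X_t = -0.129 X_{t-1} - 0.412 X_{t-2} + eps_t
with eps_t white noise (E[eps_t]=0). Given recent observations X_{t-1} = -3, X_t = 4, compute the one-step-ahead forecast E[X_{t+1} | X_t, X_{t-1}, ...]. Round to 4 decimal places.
E[X_{t+1} \mid \mathcal F_t] = 0.7200

For an AR(p) model X_t = c + sum_i phi_i X_{t-i} + eps_t, the
one-step-ahead conditional mean is
  E[X_{t+1} | X_t, ...] = c + sum_i phi_i X_{t+1-i}.
Substitute known values:
  E[X_{t+1} | ...] = (-0.129) * (4) + (-0.412) * (-3)
                   = 0.7200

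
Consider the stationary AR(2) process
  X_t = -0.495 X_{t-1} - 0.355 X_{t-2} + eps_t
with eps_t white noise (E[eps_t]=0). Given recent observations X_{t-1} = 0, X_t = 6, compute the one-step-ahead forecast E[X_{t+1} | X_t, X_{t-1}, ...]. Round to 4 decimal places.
E[X_{t+1} \mid \mathcal F_t] = -2.9700

For an AR(p) model X_t = c + sum_i phi_i X_{t-i} + eps_t, the
one-step-ahead conditional mean is
  E[X_{t+1} | X_t, ...] = c + sum_i phi_i X_{t+1-i}.
Substitute known values:
  E[X_{t+1} | ...] = (-0.495) * (6) + (-0.355) * (0)
                   = -2.9700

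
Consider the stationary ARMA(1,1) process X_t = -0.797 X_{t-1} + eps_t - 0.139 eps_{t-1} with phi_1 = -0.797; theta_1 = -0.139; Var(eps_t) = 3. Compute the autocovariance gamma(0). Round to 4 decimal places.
\gamma(0) = 10.2049

Multiply the model equation by X_{t-k} and take expectations. With theta_0 = psi_0 = 1 and psi_j the MA(infinity) weights, this gives
  gamma(k) - sum_i phi_i gamma(k-i) = c_k,
  c_k = sigma^2 * sum_{j=k..q} theta_j psi_{j-k}   (c_k = 0 for k > q),
using gamma(-m) = gamma(m).
psi-weights needed (psi_j = theta_j + sum_i phi_i psi_{j-i}):
  psi_1 = theta_1 + phi_1 = -0.139 + (-0.797) = -0.936
Right-hand sides:
  c_0 = sigma^2 (1 + theta_1 psi_1) = 3 * (1 + (-0.139)(-0.936)) = 3 * 1.130104 = 3.390312
  c_1 = sigma^2 theta_1 = 3 * (-0.139) = -0.417
  c_2 = 0
Equations for k = 0 and k = 1 (AR order 1):
  gamma(0) = phi_1 gamma(1) + c_0
  gamma(1) = phi_1 gamma(0) + c_1
Substituting the second into the first: gamma(0) (1 - phi_1^2) = c_0 + phi_1 c_1, so
  gamma(0) = (c_0 + phi_1 c_1) / (1 - phi_1^2) = (3.390312 + (-0.797)(-0.417)) / (1 - (-0.797)^2) = 3.722661 / 0.364791 = 10.204915.
Therefore gamma(0) = 10.2049 (to 4 decimal places).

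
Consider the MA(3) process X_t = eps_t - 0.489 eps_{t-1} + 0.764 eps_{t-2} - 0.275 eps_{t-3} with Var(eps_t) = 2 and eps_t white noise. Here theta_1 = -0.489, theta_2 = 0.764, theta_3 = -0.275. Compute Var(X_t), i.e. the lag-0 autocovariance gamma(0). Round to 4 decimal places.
\gamma(0) = 3.7969

For an MA(q) process X_t = eps_t + sum_i theta_i eps_{t-i} with
Var(eps_t) = sigma^2, the variance is
  gamma(0) = sigma^2 * (1 + sum_i theta_i^2).
  sum_i theta_i^2 = (-0.489)^2 + (0.764)^2 + (-0.275)^2 = 0.239121 + 0.583696 + 0.075625 = 0.898442.
  gamma(0) = 2 * (1 + 0.898442) = 2 * 1.898442 = 3.796884, which rounds to 3.7969.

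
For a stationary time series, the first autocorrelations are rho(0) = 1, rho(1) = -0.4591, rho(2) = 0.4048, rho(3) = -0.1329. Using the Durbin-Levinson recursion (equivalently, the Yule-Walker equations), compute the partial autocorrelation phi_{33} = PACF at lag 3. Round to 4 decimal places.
\phi_{33} = 0.1620

The PACF at lag k is phi_{kk}, the last component of the solution
to the Yule-Walker system G_k phi = r_k where
  (G_k)_{ij} = rho(|i - j|), (r_k)_i = rho(i), i,j = 1..k.
Equivalently, Durbin-Levinson gives phi_{kk} iteratively:
  phi_{11} = rho(1)
  phi_{kk} = [rho(k) - sum_{j=1..k-1} phi_{k-1,j} rho(k-j)]
            / [1 - sum_{j=1..k-1} phi_{k-1,j} rho(j)],
  phi_{k,j} = phi_{k-1,j} - phi_{kk} phi_{k-1,k-j},  j = 1..k-1.
Step k = 1:
  phi_11 = rho(1) = -0.4591.
Step k = 2:
  phi_22 = [rho(2) - phi_11 rho(1)] / [1 - phi_11 rho(1)] = [0.4048 - (-0.4591)(-0.4591)] / [1 - (-0.4591)(-0.4591)]
         = 0.19402719 / 0.78922719 = 0.245845.
  Update: phi_21 = phi_11 - phi_22 phi_11 = -0.4591 - (0.245845)(-0.4591) = -0.346233.
Step k = 3:
  phi_33 = [rho(3) - phi_21 rho(2) - phi_22 rho(1)] / [1 - phi_21 rho(1) - phi_22 rho(2)]
    numerator   = -0.1329 - (-0.346233)(0.4048) - (0.245845)(-0.4591) = 0.12012225
    denominator = 1 - (-0.346233)(-0.4591) - (0.245845)(0.4048) = 0.74152667
  phi_33 = 0.12012225 / 0.74152667 = 0.162.
Therefore phi_{33} = 0.1620.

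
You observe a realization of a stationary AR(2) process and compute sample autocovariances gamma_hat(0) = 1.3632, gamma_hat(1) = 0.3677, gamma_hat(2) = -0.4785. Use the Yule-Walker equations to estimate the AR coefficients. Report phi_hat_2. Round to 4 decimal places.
\hat\phi_{2} = -0.4570

The Yule-Walker equations for an AR(p) process read, in matrix form,
  Gamma_p phi = r_p,   with   (Gamma_p)_{ij} = gamma(|i - j|),
                       (r_p)_i = gamma(i),   i,j = 1..p.
Substitute the sample gammas (Toeplitz matrix and right-hand side of size 2):
  Gamma_p = [[1.3632, 0.3677], [0.3677, 1.3632]]
  r_p     = [0.3677, -0.4785]
Written out:
  1.3632 phi_1 + 0.3677 phi_2 = 0.3677
  0.3677 phi_1 + 1.3632 phi_2 = -0.4785
Solve by Cramer's rule:
  det = gamma(0)^2 - gamma(1)^2 = (1.3632)^2 - (0.3677)^2 = 1.85831424 - 0.13520329 = 1.72311095
  phi_hat_1 = [gamma(1) gamma(0) - gamma(1) gamma(2)] / det = [(0.3677)(1.3632) - (0.3677)(-0.4785)] / 1.72311095 = 0.67719309 / 1.72311095 = 0.393
  phi_hat_2 = [gamma(0) gamma(2) - gamma(1)^2] / det = [(1.3632)(-0.4785) - (0.3677)^2] / 1.72311095 = -0.78749449 / 1.72311095 = -0.457
So phi_hat = [0.3930, -0.4570].
Therefore phi_hat_2 = -0.4570.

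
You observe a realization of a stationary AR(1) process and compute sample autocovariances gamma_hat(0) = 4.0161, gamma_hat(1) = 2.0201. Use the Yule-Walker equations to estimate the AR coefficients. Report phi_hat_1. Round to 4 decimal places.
\hat\phi_{1} = 0.5030

The Yule-Walker equations for an AR(p) process read, in matrix form,
  Gamma_p phi = r_p,   with   (Gamma_p)_{ij} = gamma(|i - j|),
                       (r_p)_i = gamma(i),   i,j = 1..p.
Substitute the sample gammas (Toeplitz matrix and right-hand side of size 1):
  Gamma_p = [[4.0161]]
  r_p     = [2.0201]
With p = 1 this is the single equation gamma(0) phi_1 = gamma(1):
  phi_hat_1 = gamma(1) / gamma(0) = 2.0201 / 4.0161 = 0.5030.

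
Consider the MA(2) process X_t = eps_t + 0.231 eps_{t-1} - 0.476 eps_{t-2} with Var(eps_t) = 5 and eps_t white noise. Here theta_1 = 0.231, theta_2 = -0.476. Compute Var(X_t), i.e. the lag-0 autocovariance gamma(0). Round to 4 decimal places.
\gamma(0) = 6.3997

For an MA(q) process X_t = eps_t + sum_i theta_i eps_{t-i} with
Var(eps_t) = sigma^2, the variance is
  gamma(0) = sigma^2 * (1 + sum_i theta_i^2).
  sum_i theta_i^2 = (0.231)^2 + (-0.476)^2 = 0.053361 + 0.226576 = 0.279937.
  gamma(0) = 5 * (1 + 0.279937) = 5 * 1.279937 = 6.399685, which rounds to 6.3997.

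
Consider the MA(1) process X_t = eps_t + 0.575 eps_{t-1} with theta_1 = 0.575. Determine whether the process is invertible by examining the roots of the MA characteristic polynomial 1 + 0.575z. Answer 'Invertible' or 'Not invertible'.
\text{Invertible}

The MA(q) characteristic polynomial is P(z) = 1 + 0.575z.
Invertibility requires all roots to lie outside the unit circle, i.e. |z| > 1 for every root.
This is linear in z: 1 + (0.575) z = 0  =>  z = -1/(0.575) = -1.73913,  |z| = 1.73913.
Moduli of all roots: 1.7391.
All moduli strictly greater than 1? Yes.
Verdict: Invertible.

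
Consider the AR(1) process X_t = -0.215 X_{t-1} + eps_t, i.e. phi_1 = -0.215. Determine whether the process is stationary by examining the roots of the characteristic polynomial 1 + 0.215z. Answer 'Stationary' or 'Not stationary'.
\text{Stationary}

The AR(p) characteristic polynomial is P(z) = 1 + 0.215z.
Stationarity requires all roots to lie outside the unit circle, i.e. |z| > 1 for every root.
This is linear in z: 1 + (0.215) z = 0  =>  z = -1/(0.215) = -4.651163,  |z| = 4.651163.
Moduli of all roots: 4.6512.
All moduli strictly greater than 1? Yes.
Verdict: Stationary.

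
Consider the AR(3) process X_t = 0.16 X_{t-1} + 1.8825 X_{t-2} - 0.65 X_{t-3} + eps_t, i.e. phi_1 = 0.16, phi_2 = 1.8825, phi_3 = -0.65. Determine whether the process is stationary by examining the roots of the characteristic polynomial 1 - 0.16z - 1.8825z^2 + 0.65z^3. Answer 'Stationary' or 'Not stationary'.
\text{Not stationary}

The AR(p) characteristic polynomial is P(z) = 1 - 0.16z - 1.8825z^2 + 0.65z^3.
Stationarity requires all roots to lie outside the unit circle, i.e. |z| > 1 for every root.
Degree 3: look for a simple real root z0 first, then factor out (1 - z/z0) and solve the remaining quadratic.
Testing z0 = 0.8: P(0.8) = 1 + (-0.16)(0.8) + (-1.8825)(0.8)^2 + (0.65)(0.8)^3
  = 1 + (-0.128) + (-1.2048) + (0.3328) = 0.  So z_0 = 0.8 is a root, |z_0| = 0.8.
Divide out the factor (1 - 1.25 z) = (1 - z/z0) (since 1/z0 = 1.25):
  P(z) = (1 - 1.25 z)(1 + (1.09) z + (-0.52) z^2)
  [check: z-coef 1.09 - (1.25) = -0.16; z^2-coef -0.52 - (1.25)(1.09) = -1.8825; z^3-coef -(1.25)(-0.52) = 0.65.]
Remaining roots from the quadratic factor 1 + (1.09) z + (-0.52) z^2:
  Set 1 + (1.09) z + (-0.52) z^2 = 0, i.e. a z^2 + b z + c = 0 with a = -0.52, b = 1.09, c = 1.
  Discriminant D = b^2 - 4ac = (1.09)^2 - 4*(-0.52)*1 = 1.1881 - (-2.08) = 3.2681.
  D >= 0, so the roots are real: z = (-b +/- sqrt(D)) / (2a) = (-1.09 +/- 1.807789) / (-1.04).
    z_1 = (-1.09 + 1.807789) / (-1.04) = -0.6902,   |z_1| = 0.6902.
    z_2 = (-1.09 - 1.807789) / (-1.04) = 2.7863,   |z_2| = 2.7863.
Moduli of all roots: 0.8000, 0.6902, 2.7863.
All moduli strictly greater than 1? No.
Verdict: Not stationary.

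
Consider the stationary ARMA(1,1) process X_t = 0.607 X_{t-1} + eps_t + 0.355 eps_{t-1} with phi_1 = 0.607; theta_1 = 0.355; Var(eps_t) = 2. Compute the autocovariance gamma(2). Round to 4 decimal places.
\gamma(2) = 2.2477

Multiply the model equation by X_{t-k} and take expectations. With theta_0 = psi_0 = 1 and psi_j the MA(infinity) weights, this gives
  gamma(k) - sum_i phi_i gamma(k-i) = c_k,
  c_k = sigma^2 * sum_{j=k..q} theta_j psi_{j-k}   (c_k = 0 for k > q),
using gamma(-m) = gamma(m).
psi-weights needed (psi_j = theta_j + sum_i phi_i psi_{j-i}):
  psi_1 = theta_1 + phi_1 = 0.355 + (0.607) = 0.962
Right-hand sides:
  c_0 = sigma^2 (1 + theta_1 psi_1) = 2 * (1 + (0.355)(0.962)) = 2 * 1.34151 = 2.68302
  c_1 = sigma^2 theta_1 = 2 * (0.355) = 0.71
  c_2 = 0
Equations for k = 0 and k = 1 (AR order 1):
  gamma(0) = phi_1 gamma(1) + c_0
  gamma(1) = phi_1 gamma(0) + c_1
Substituting the second into the first: gamma(0) (1 - phi_1^2) = c_0 + phi_1 c_1, so
  gamma(0) = (c_0 + phi_1 c_1) / (1 - phi_1^2) = (2.68302 + (0.607)(0.71)) / (1 - (0.607)^2) = 3.11399 / 0.631551 = 4.930702.
  gamma(1) = phi_1 gamma(0) + c_1 = (0.607)(4.930702) + (0.71) = 3.702936.
For k = 2 (> q): gamma(2) = phi_1 gamma(1) = (0.607)(3.702936) = 2.247682.
Therefore gamma(2) = 2.2477 (to 4 decimal places).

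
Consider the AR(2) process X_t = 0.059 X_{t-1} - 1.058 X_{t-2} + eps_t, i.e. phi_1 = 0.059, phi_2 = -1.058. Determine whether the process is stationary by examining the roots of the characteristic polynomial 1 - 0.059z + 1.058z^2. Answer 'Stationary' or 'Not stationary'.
\text{Not stationary}

The AR(p) characteristic polynomial is P(z) = 1 - 0.059z + 1.058z^2.
Stationarity requires all roots to lie outside the unit circle, i.e. |z| > 1 for every root.
Set 1 + (-0.059) z + (1.058) z^2 = 0, i.e. a z^2 + b z + c = 0 with a = 1.058, b = -0.059, c = 1.
Discriminant D = b^2 - 4ac = (-0.059)^2 - 4*(1.058)*1 = 0.003481 - (4.232) = -4.228519.
D < 0, so the roots are the complex-conjugate pair z = (-b +/- i sqrt(-D)) / (2a) = 0.0279 +/- 0.9718i.
For a conjugate pair |z|^2 = z * conj(z) = (product of roots) = c/a = 1/(1.058) = 0.94518, so |z| = sqrt(0.94518) = 0.9722 for both roots.
Moduli of all roots: 0.9722, 0.9722.
All moduli strictly greater than 1? No.
Verdict: Not stationary.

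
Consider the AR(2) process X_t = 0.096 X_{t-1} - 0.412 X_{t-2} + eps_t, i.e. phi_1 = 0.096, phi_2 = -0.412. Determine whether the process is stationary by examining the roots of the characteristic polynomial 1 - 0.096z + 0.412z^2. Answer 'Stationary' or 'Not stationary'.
\text{Stationary}

The AR(p) characteristic polynomial is P(z) = 1 - 0.096z + 0.412z^2.
Stationarity requires all roots to lie outside the unit circle, i.e. |z| > 1 for every root.
Set 1 + (-0.096) z + (0.412) z^2 = 0, i.e. a z^2 + b z + c = 0 with a = 0.412, b = -0.096, c = 1.
Discriminant D = b^2 - 4ac = (-0.096)^2 - 4*(0.412)*1 = 0.009216 - (1.648) = -1.638784.
D < 0, so the roots are the complex-conjugate pair z = (-b +/- i sqrt(-D)) / (2a) = 0.1165 +/- 1.5536i.
For a conjugate pair |z|^2 = z * conj(z) = (product of roots) = c/a = 1/(0.412) = 2.427184, so |z| = sqrt(2.427184) = 1.5579 for both roots.
Moduli of all roots: 1.5579, 1.5579.
All moduli strictly greater than 1? Yes.
Verdict: Stationary.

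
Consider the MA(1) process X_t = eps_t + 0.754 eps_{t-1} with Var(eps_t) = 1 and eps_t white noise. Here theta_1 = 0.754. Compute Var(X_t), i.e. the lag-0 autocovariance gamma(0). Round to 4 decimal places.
\gamma(0) = 1.5685

For an MA(q) process X_t = eps_t + sum_i theta_i eps_{t-i} with
Var(eps_t) = sigma^2, the variance is
  gamma(0) = sigma^2 * (1 + sum_i theta_i^2).
  sum_i theta_i^2 = (0.754)^2 = 0.568516.
  gamma(0) = 1 * (1 + 0.568516) = 1 * 1.568516 = 1.568516, which rounds to 1.5685.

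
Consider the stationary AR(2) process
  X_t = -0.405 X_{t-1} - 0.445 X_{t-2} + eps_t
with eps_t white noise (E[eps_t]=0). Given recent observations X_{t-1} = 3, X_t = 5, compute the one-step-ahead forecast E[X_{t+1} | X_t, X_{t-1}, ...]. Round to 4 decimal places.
E[X_{t+1} \mid \mathcal F_t] = -3.3600

For an AR(p) model X_t = c + sum_i phi_i X_{t-i} + eps_t, the
one-step-ahead conditional mean is
  E[X_{t+1} | X_t, ...] = c + sum_i phi_i X_{t+1-i}.
Substitute known values:
  E[X_{t+1} | ...] = (-0.405) * (5) + (-0.445) * (3)
                   = -3.3600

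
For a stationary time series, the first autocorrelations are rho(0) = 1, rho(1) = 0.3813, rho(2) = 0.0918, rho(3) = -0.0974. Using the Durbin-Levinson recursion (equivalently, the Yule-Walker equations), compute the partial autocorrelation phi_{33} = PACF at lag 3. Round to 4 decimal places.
\phi_{33} = -0.1300

The PACF at lag k is phi_{kk}, the last component of the solution
to the Yule-Walker system G_k phi = r_k where
  (G_k)_{ij} = rho(|i - j|), (r_k)_i = rho(i), i,j = 1..k.
Equivalently, Durbin-Levinson gives phi_{kk} iteratively:
  phi_{11} = rho(1)
  phi_{kk} = [rho(k) - sum_{j=1..k-1} phi_{k-1,j} rho(k-j)]
            / [1 - sum_{j=1..k-1} phi_{k-1,j} rho(j)],
  phi_{k,j} = phi_{k-1,j} - phi_{kk} phi_{k-1,k-j},  j = 1..k-1.
Step k = 1:
  phi_11 = rho(1) = 0.3813.
Step k = 2:
  phi_22 = [rho(2) - phi_11 rho(1)] / [1 - phi_11 rho(1)] = [0.0918 - (0.3813)(0.3813)] / [1 - (0.3813)(0.3813)]
         = -0.05358969 / 0.85461031 = -0.062707.
  Update: phi_21 = phi_11 - phi_22 phi_11 = 0.3813 - (-0.062707)(0.3813) = 0.40521.
Step k = 3:
  phi_33 = [rho(3) - phi_21 rho(2) - phi_22 rho(1)] / [1 - phi_21 rho(1) - phi_22 rho(2)]
    numerator   = -0.0974 - (0.40521)(0.0918) - (-0.062707)(0.3813) = -0.11068826
    denominator = 1 - (0.40521)(0.3813) - (-0.062707)(0.0918) = 0.85124988
  phi_33 = -0.11068826 / 0.85124988 = -0.13.
Therefore phi_{33} = -0.1300.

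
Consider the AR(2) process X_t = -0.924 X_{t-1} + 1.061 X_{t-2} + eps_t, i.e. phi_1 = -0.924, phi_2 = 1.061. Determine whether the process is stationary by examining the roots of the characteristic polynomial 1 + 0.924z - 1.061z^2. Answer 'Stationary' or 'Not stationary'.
\text{Not stationary}

The AR(p) characteristic polynomial is P(z) = 1 + 0.924z - 1.061z^2.
Stationarity requires all roots to lie outside the unit circle, i.e. |z| > 1 for every root.
Set 1 + (0.924) z + (-1.061) z^2 = 0, i.e. a z^2 + b z + c = 0 with a = -1.061, b = 0.924, c = 1.
Discriminant D = b^2 - 4ac = (0.924)^2 - 4*(-1.061)*1 = 0.853776 - (-4.244) = 5.097776.
D >= 0, so the roots are real: z = (-b +/- sqrt(D)) / (2a) = (-0.924 +/- 2.257826) / (-2.122).
  z_1 = (-0.924 + 2.257826) / (-2.122) = -0.6286,   |z_1| = 0.6286.
  z_2 = (-0.924 - 2.257826) / (-2.122) = 1.4994,   |z_2| = 1.4994.
Moduli of all roots: 0.6286, 1.4994.
All moduli strictly greater than 1? No.
Verdict: Not stationary.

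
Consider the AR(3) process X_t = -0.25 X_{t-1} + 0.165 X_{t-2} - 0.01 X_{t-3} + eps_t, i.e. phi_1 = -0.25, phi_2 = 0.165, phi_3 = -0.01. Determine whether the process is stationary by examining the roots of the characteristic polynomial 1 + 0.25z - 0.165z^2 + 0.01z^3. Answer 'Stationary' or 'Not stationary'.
\text{Stationary}

The AR(p) characteristic polynomial is P(z) = 1 + 0.25z - 0.165z^2 + 0.01z^3.
Stationarity requires all roots to lie outside the unit circle, i.e. |z| > 1 for every root.
Degree 3: look for a simple real root z0 first, then factor out (1 - z/z0) and solve the remaining quadratic.
Testing z0 = 4: P(4) = 1 + (0.25)(4) + (-0.165)(4)^2 + (0.01)(4)^3
  = 1 + (1) + (-2.64) + (0.64) = 0.  So z_0 = 4 is a root, |z_0| = 4.
Divide out the factor (1 - 0.25 z) = (1 - z/z0) (since 1/z0 = 0.25):
  P(z) = (1 - 0.25 z)(1 + (0.5) z + (-0.04) z^2)
  [check: z-coef 0.5 - (0.25) = 0.25; z^2-coef -0.04 - (0.25)(0.5) = -0.165; z^3-coef -(0.25)(-0.04) = 0.01.]
Remaining roots from the quadratic factor 1 + (0.5) z + (-0.04) z^2:
  Set 1 + (0.5) z + (-0.04) z^2 = 0, i.e. a z^2 + b z + c = 0 with a = -0.04, b = 0.5, c = 1.
  Discriminant D = b^2 - 4ac = (0.5)^2 - 4*(-0.04)*1 = 0.25 - (-0.16) = 0.41.
  D >= 0, so the roots are real: z = (-b +/- sqrt(D)) / (2a) = (-0.5 +/- 0.640312) / (-0.08).
    z_1 = (-0.5 + 0.640312) / (-0.08) = -1.7539,   |z_1| = 1.7539.
    z_2 = (-0.5 - 0.640312) / (-0.08) = 14.2539,   |z_2| = 14.2539.
Moduli of all roots: 4.0000, 1.7539, 14.2539.
All moduli strictly greater than 1? Yes.
Verdict: Stationary.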